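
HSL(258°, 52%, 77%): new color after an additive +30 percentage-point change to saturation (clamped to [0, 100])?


Original S = 52%
Adjustment = +30 percentage points
New S = 52 + (30) = 82
Clamp to [0, 100] → 82
= HSL(258°, 82%, 77%)


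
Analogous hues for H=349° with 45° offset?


Base hue: 349°
Left analog: (349 - 45) mod 360 = 304°
Right analog: (349 + 45) mod 360 = 34°
Analogous hues = 304° and 34°


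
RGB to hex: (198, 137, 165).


R = 198 → C6 (hex)
G = 137 → 89 (hex)
B = 165 → A5 (hex)
Hex = #C689A5


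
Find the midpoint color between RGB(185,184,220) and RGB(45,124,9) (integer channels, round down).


Midpoint: each channel = ⌊(C₁+C₂)/2⌋
R: ⌊(185+45)/2⌋ = 115
G: ⌊(184+124)/2⌋ = 154
B: ⌊(220+9)/2⌋ = 114
= RGB(115, 154, 114)


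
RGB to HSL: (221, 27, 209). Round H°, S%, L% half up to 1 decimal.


Normalize: R'=221/255≈0.8667, G'=27/255≈0.1059, B'=209/255≈0.8196
Max=221/255, Min=27/255, Δ=Max-Min=194/255
L = (Max+Min)/2 = (221+27)/510 = 248/510 = 0.48627… → L = 48.6%
L ≤ 0.5 → S = Δ/(Max+Min) = 194/(221+27) = 194/248 = 0.78225… → S = 78.2%
(the 1/255 factors cancel in S and H, so raw channel differences can be used)
Max is R' → H = 60 × (((G-B)/Δ) mod 6) = 60 × (((27-209)/194) mod 6)
  (-182)/194 = -0.9381…; negative, so add 6 → 5.0618…
  H = 60 × 5.0618… = 303.711…° → H = 303.7°
= HSL(303.7°, 78.2%, 48.6%)


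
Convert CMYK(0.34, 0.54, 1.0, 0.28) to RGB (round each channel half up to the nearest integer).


R = 255 × (1-C) × (1-K) = 255 × 0.66 × 0.72 = 121.176 → 121
G = 255 × (1-M) × (1-K) = 255 × 0.46 × 0.72 = 84.456 → 84
B = 255 × (1-Y) × (1-K) = 255 × 0.00 × 0.72 = 0
= RGB(121, 84, 0)


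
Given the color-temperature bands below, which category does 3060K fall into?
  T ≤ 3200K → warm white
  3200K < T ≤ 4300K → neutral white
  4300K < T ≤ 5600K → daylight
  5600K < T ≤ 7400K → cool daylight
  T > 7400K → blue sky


Temperature: 3060K
3060K ≤ 3200K → warm white
Classification: warm white


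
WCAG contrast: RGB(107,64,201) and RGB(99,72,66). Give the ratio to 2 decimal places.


Linearize each sRGB channel c=v/255: c/12.92 if c ≤ 0.04045 else ((c+0.055)/1.055)^2.4
L = 0.2126×R_lin + 0.7152×G_lin + 0.0722×B_lin
Color 1 (107,64,201):
  R=107: 107/255≈0.4196 > 0.04045 → ((0.4196+0.055)/1.055)^2.4 ≈ 0.14703
  G=64: 64/255≈0.2510 > 0.04045 → ((0.2510+0.055)/1.055)^2.4 ≈ 0.05127
  B=201: 201/255≈0.7882 > 0.04045 → ((0.7882+0.055)/1.055)^2.4 ≈ 0.58408
  L1 = 0.2126×0.14703 + 0.7152×0.05127 + 0.0722×0.58408 ≈ 0.11010
Color 2 (99,72,66):
  R=99: 99/255≈0.3882 > 0.04045 → ((0.3882+0.055)/1.055)^2.4 ≈ 0.12477
  G=72: 72/255≈0.2824 > 0.04045 → ((0.2824+0.055)/1.055)^2.4 ≈ 0.06480
  B=66: 66/255≈0.2588 > 0.04045 → ((0.2588+0.055)/1.055)^2.4 ≈ 0.05448
  L2 = 0.2126×0.12477 + 0.7152×0.06480 + 0.0722×0.05448 ≈ 0.07681
Lighter = 0.11010, Darker = 0.07681
Ratio = (L_lighter + 0.05) / (L_darker + 0.05)
Ratio = (0.11010 + 0.05) / (0.07681 + 0.05) = 0.16010 / 0.12681 ≈ 1.2625
Ratio ≈ 1.26:1


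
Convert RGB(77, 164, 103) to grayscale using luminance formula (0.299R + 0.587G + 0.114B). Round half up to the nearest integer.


Gray = 0.299×R + 0.587×G + 0.114×B
Gray = 0.299×77 + 0.587×164 + 0.114×103
Gray = 23.023 + 96.268 + 11.742
Gray = 131.033 → round half up → 131
Gray = 131


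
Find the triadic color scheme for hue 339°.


Triadic: equally spaced at 120° intervals
H1 = 339°
H2 = (339 + 120) mod 360 = 99°
H3 = (339 + 240) mod 360 = 219°
Triadic = 339°, 99°, 219°


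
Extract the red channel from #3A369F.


Color: #3A369F
R = 3A = 58
G = 36 = 54
B = 9F = 159
Red = 58


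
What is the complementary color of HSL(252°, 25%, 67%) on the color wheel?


Complement = opposite side of color wheel = hue + 180°
H' = (252 + 180) mod 360 = 72°
S and L unchanged.
= HSL(72°, 25%, 67%)


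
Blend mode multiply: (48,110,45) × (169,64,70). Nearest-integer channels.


Multiply: C = A×B/255, rounded to nearest integer
R: 48×169/255 = 8112/255 ≈ 31.812 → 32
G: 110×64/255 = 7040/255 ≈ 27.608 → 28
B: 45×70/255 = 3150/255 ≈ 12.353 → 12
= RGB(32, 28, 12)


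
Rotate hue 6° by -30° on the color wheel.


New hue = (H + rotation) mod 360
New hue = (6 -30) mod 360
= -24 mod 360
= 336°


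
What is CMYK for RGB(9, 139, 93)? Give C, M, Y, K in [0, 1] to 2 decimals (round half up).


R'=9/255≈0.0353, G'=139/255≈0.5451, B'=93/255≈0.3647
K = 1 - max(R',G',B') = 1 - 139/255 = 116/255 = 0.45490… → 0.45
(1-R'-K)/(1-K) simplifies to (max-R)/max with max = 139:
C = (139-9)/139 = 130/139 = 0.93525… → 0.94
M = (139-139)/139 = 0/139 = 0 → 0.00
Y = (139-93)/139 = 46/139 = 0.33093… → 0.33
= CMYK(0.94, 0.00, 0.33, 0.45)


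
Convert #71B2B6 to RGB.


71 → 113 (R)
B2 → 178 (G)
B6 → 182 (B)
= RGB(113, 178, 182)


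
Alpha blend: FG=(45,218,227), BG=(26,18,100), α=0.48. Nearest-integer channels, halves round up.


C = α×F + (1-α)×B, with 1-α = 0.52
R: 0.48×45 + 0.52×26 = 21.60 + 13.52 = 35.12 → 35
G: 0.48×218 + 0.52×18 = 104.64 + 9.36 = 114.00 → 114
B: 0.48×227 + 0.52×100 = 108.96 + 52.00 = 160.96 → 161
= RGB(35, 114, 161)


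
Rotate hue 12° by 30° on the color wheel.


New hue = (H + rotation) mod 360
New hue = (12 + 30) mod 360
= 42 mod 360
= 42°


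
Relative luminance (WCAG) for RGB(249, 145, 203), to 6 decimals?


Linearize each channel (sRGB transfer function): c = v/255; c_lin = c/12.92 if c ≤ 0.04045, else ((c+0.055)/1.055)^2.4
  R: 249/255 ≈ 0.976471 > 0.04045 → ((0.976471+0.055)/1.055)^2.4 ≈ 0.947307
  G: 145/255 ≈ 0.568627 > 0.04045 → ((0.568627+0.055)/1.055)^2.4 ≈ 0.283149
  B: 203/255 ≈ 0.796078 > 0.04045 → ((0.796078+0.055)/1.055)^2.4 ≈ 0.597202
R_lin = 0.947307, G_lin = 0.283149, B_lin = 0.597202
L = 0.2126×R + 0.7152×G + 0.0722×B
L = 0.2126×0.947307 + 0.7152×0.283149 + 0.0722×0.597202
L ≈ 0.447023


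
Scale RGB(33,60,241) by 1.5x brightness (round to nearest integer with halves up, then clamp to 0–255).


Multiply each channel by 1.5, round half up, clamp to [0, 255]
R: 33×1.5 = 49.5 → round → 50
G: 60×1.5 = 90
B: 241×1.5 = 361.5 → round → 362 → clamp → 255
= RGB(50, 90, 255)


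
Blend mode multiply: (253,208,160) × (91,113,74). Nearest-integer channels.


Multiply: C = A×B/255, rounded to nearest integer
R: 253×91/255 = 23023/255 ≈ 90.286 → 90
G: 208×113/255 = 23504/255 ≈ 92.173 → 92
B: 160×74/255 = 11840/255 ≈ 46.431 → 46
= RGB(90, 92, 46)


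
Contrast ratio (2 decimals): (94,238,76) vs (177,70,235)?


Linearize each sRGB channel c=v/255: c/12.92 if c ≤ 0.04045 else ((c+0.055)/1.055)^2.4
L = 0.2126×R_lin + 0.7152×G_lin + 0.0722×B_lin
Color 1 (94,238,76):
  R=94: 94/255≈0.3686 > 0.04045 → ((0.3686+0.055)/1.055)^2.4 ≈ 0.11193
  G=238: 238/255≈0.9333 > 0.04045 → ((0.9333+0.055)/1.055)^2.4 ≈ 0.85499
  B=76: 76/255≈0.2980 > 0.04045 → ((0.2980+0.055)/1.055)^2.4 ≈ 0.07227
  L1 = 0.2126×0.11193 + 0.7152×0.85499 + 0.0722×0.07227 ≈ 0.64051
Color 2 (177,70,235):
  R=177: 177/255≈0.6941 > 0.04045 → ((0.6941+0.055)/1.055)^2.4 ≈ 0.43966
  G=70: 70/255≈0.2745 > 0.04045 → ((0.2745+0.055)/1.055)^2.4 ≈ 0.06125
  B=235: 235/255≈0.9216 > 0.04045 → ((0.9216+0.055)/1.055)^2.4 ≈ 0.83077
  L2 = 0.2126×0.43966 + 0.7152×0.06125 + 0.0722×0.83077 ≈ 0.19726
Lighter = 0.64051, Darker = 0.19726
Ratio = (L_lighter + 0.05) / (L_darker + 0.05)
Ratio = (0.64051 + 0.05) / (0.19726 + 0.05) = 0.69051 / 0.24726 ≈ 2.7927
Ratio ≈ 2.79:1


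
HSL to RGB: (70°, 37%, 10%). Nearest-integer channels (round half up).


H=70°, S=0.37, L=0.10
C = (1-|2L-1|)×S = (1-|-0.80|)×0.37 = 0.074
H' = H/60 = 70/60 ≈ 1.1667; X = C×(1-|H' mod 2 - 1|) ≈ 0.0617
m = L - C/2 = 0.10 - 0.037 = 0.063
Sector ⌊H'⌋ = 1 → (R',G',B') = (≈0.0617, 0.074, 0.0)
RGB = ((R'+m)×255, (G'+m)×255, (B'+m)×255) = (31.79, 34.935, 16.065)
Round half up → RGB(32, 35, 16)


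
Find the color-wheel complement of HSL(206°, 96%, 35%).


Complement = opposite side of color wheel = hue + 180°
H' = (206 + 180) mod 360 = 26°
S and L unchanged.
= HSL(26°, 96%, 35%)


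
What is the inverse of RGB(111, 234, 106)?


Invert: (255-R, 255-G, 255-B)
R: 255-111 = 144
G: 255-234 = 21
B: 255-106 = 149
= RGB(144, 21, 149)


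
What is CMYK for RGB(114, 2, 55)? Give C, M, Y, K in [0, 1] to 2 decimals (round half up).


R'=114/255≈0.4471, G'=2/255≈0.0078, B'=55/255≈0.2157
K = 1 - max(R',G',B') = 1 - 114/255 = 141/255 = 0.55294… → 0.55
(1-R'-K)/(1-K) simplifies to (max-R)/max with max = 114:
C = (114-114)/114 = 0/114 = 0 → 0.00
M = (114-2)/114 = 112/114 = 0.98245… → 0.98
Y = (114-55)/114 = 59/114 = 0.51754… → 0.52
= CMYK(0.00, 0.98, 0.52, 0.55)


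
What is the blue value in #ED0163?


Color: #ED0163
R = ED = 237
G = 01 = 1
B = 63 = 99
Blue = 99


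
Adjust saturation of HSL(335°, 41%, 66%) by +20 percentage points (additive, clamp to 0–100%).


Original S = 41%
Adjustment = +20 percentage points
New S = 41 + (20) = 61
Clamp to [0, 100] → 61
= HSL(335°, 61%, 66%)


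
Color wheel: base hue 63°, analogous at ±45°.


Base hue: 63°
Left analog: (63 - 45) mod 360 = 18°
Right analog: (63 + 45) mod 360 = 108°
Analogous hues = 18° and 108°


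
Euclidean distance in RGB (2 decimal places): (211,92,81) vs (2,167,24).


d = √[(R₁-R₂)² + (G₁-G₂)² + (B₁-B₂)²]
d = √[(211-2)² + (92-167)² + (81-24)²]
d = √[43681 + 5625 + 3249]
d = √52555
d ≈ 229.25


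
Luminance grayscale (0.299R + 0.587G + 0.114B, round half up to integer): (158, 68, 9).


Gray = 0.299×R + 0.587×G + 0.114×B
Gray = 0.299×158 + 0.587×68 + 0.114×9
Gray = 47.242 + 39.916 + 1.026
Gray = 88.184 → round half up → 88
Gray = 88


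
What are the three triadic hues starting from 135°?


Triadic: equally spaced at 120° intervals
H1 = 135°
H2 = (135 + 120) mod 360 = 255°
H3 = (135 + 240) mod 360 = 15°
Triadic = 135°, 255°, 15°


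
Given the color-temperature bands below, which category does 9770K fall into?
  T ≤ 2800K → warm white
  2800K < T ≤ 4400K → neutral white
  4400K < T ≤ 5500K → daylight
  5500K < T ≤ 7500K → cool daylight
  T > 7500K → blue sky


Temperature: 9770K
9770K > 7500K → blue sky
Classification: blue sky


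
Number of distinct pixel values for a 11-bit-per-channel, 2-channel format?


Total bits = 11 bits/channel × 2 channels = 22 bits
Distinct pixel values = 2^22
= 4,194,304 pixel values


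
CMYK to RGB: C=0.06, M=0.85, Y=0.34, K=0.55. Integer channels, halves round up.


R = 255 × (1-C) × (1-K) = 255 × 0.94 × 0.45 = 107.865 → 108
G = 255 × (1-M) × (1-K) = 255 × 0.15 × 0.45 = 17.2125 → 17
B = 255 × (1-Y) × (1-K) = 255 × 0.66 × 0.45 = 75.735 → 76
= RGB(108, 17, 76)


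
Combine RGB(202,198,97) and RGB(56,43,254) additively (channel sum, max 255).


Additive: each channel = min(255, C₁+C₂)
R: 202+56 = 258 → 255
G: 198+43 = 241 → 241
B: 97+254 = 351 → 255
= RGB(255, 241, 255)


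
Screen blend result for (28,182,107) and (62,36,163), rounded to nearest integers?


Screen: C = 255 - (255-A)×(255-B)/255, rounded to nearest integer
R: 255 - (255-28)×(255-62)/255 = 255 - 43811/255 ≈ 255 - 171.808 = 83.192 → 83
G: 255 - (255-182)×(255-36)/255 = 255 - 15987/255 ≈ 255 - 62.694 = 192.306 → 192
B: 255 - (255-107)×(255-163)/255 = 255 - 13616/255 ≈ 255 - 53.396 = 201.604 → 202
= RGB(83, 192, 202)


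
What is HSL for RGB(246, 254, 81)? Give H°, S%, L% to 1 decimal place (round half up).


Normalize: R'=246/255≈0.9647, G'=254/255≈0.9961, B'=81/255≈0.3176
Max=254/255, Min=81/255, Δ=Max-Min=173/255
L = (Max+Min)/2 = (254+81)/510 = 335/510 = 0.65686… → L = 65.7%
L > 0.5 → S = Δ/(2-Max-Min) = 173/(510-254-81) = 173/175 = 0.98857… → S = 98.9%
(the 1/255 factors cancel in S and H, so raw channel differences can be used)
Max is G' → H = 60 × ((B-R)/Δ + 2) = 60 × ((81-246)/173 + 2)
  -165/173 + 2 = -0.9537… + 2 = 1.0462…
  H = 60 × 1.0462… = 62.774…° → H = 62.8°
= HSL(62.8°, 98.9%, 65.7%)


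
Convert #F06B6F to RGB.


F0 → 240 (R)
6B → 107 (G)
6F → 111 (B)
= RGB(240, 107, 111)


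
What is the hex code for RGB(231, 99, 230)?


R = 231 → E7 (hex)
G = 99 → 63 (hex)
B = 230 → E6 (hex)
Hex = #E763E6


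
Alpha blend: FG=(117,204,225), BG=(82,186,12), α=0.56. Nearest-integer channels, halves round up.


C = α×F + (1-α)×B, with 1-α = 0.44
R: 0.56×117 + 0.44×82 = 65.52 + 36.08 = 101.60 → 102
G: 0.56×204 + 0.44×186 = 114.24 + 81.84 = 196.08 → 196
B: 0.56×225 + 0.44×12 = 126.00 + 5.28 = 131.28 → 131
= RGB(102, 196, 131)


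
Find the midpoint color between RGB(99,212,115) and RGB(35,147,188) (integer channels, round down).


Midpoint: each channel = ⌊(C₁+C₂)/2⌋
R: ⌊(99+35)/2⌋ = 67
G: ⌊(212+147)/2⌋ = 179
B: ⌊(115+188)/2⌋ = 151
= RGB(67, 179, 151)


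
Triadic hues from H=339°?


Triadic: equally spaced at 120° intervals
H1 = 339°
H2 = (339 + 120) mod 360 = 99°
H3 = (339 + 240) mod 360 = 219°
Triadic = 339°, 99°, 219°


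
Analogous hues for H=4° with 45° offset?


Base hue: 4°
Left analog: (4 - 45) mod 360 = 319°
Right analog: (4 + 45) mod 360 = 49°
Analogous hues = 319° and 49°


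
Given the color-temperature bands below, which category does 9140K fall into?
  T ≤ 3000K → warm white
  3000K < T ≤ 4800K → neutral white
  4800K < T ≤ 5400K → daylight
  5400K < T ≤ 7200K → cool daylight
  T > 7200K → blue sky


Temperature: 9140K
9140K > 7200K → blue sky
Classification: blue sky


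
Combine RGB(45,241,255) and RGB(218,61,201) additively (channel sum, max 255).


Additive: each channel = min(255, C₁+C₂)
R: 45+218 = 263 → 255
G: 241+61 = 302 → 255
B: 255+201 = 456 → 255
= RGB(255, 255, 255)


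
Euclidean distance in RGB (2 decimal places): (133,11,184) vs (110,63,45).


d = √[(R₁-R₂)² + (G₁-G₂)² + (B₁-B₂)²]
d = √[(133-110)² + (11-63)² + (184-45)²]
d = √[529 + 2704 + 19321]
d = √22554
d ≈ 150.18


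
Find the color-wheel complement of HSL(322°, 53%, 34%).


Complement = opposite side of color wheel = hue + 180°
H' = (322 + 180) mod 360 = 142°
S and L unchanged.
= HSL(142°, 53%, 34%)


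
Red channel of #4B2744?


Color: #4B2744
R = 4B = 75
G = 27 = 39
B = 44 = 68
Red = 75


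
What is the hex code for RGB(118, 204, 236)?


R = 118 → 76 (hex)
G = 204 → CC (hex)
B = 236 → EC (hex)
Hex = #76CCEC


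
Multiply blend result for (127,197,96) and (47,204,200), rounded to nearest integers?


Multiply: C = A×B/255, rounded to nearest integer
R: 127×47/255 = 5969/255 ≈ 23.408 → 23
G: 197×204/255 = 40188/255 ≈ 157.600 → 158
B: 96×200/255 = 19200/255 ≈ 75.294 → 75
= RGB(23, 158, 75)


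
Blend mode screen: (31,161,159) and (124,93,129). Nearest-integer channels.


Screen: C = 255 - (255-A)×(255-B)/255, rounded to nearest integer
R: 255 - (255-31)×(255-124)/255 = 255 - 29344/255 ≈ 255 - 115.075 = 139.925 → 140
G: 255 - (255-161)×(255-93)/255 = 255 - 15228/255 ≈ 255 - 59.718 = 195.282 → 195
B: 255 - (255-159)×(255-129)/255 = 255 - 12096/255 ≈ 255 - 47.435 = 207.565 → 208
= RGB(140, 195, 208)


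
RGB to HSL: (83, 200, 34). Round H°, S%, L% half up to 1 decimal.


Normalize: R'=83/255≈0.3255, G'=200/255≈0.7843, B'=34/255≈0.1333
Max=200/255, Min=34/255, Δ=Max-Min=166/255
L = (Max+Min)/2 = (200+34)/510 = 234/510 = 0.45882… → L = 45.9%
L ≤ 0.5 → S = Δ/(Max+Min) = 166/(200+34) = 166/234 = 0.70940… → S = 70.9%
(the 1/255 factors cancel in S and H, so raw channel differences can be used)
Max is G' → H = 60 × ((B-R)/Δ + 2) = 60 × ((34-83)/166 + 2)
  -49/166 + 2 = -0.2951… + 2 = 1.7048…
  H = 60 × 1.7048… = 102.289…° → H = 102.3°
= HSL(102.3°, 70.9%, 45.9%)


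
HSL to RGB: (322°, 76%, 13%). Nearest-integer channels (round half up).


H=322°, S=0.76, L=0.13
C = (1-|2L-1|)×S = (1-|-0.74|)×0.76 = 0.1976
H' = H/60 = 322/60 ≈ 5.3667; X = C×(1-|H' mod 2 - 1|) ≈ 0.1251
m = L - C/2 = 0.13 - 0.0988 = 0.0312
Sector ⌊H'⌋ = 5 → (R',G',B') = (0.1976, 0.0, ≈0.1251)
RGB = ((R'+m)×255, (G'+m)×255, (B'+m)×255) = (58.344, 7.956, 39.8684)
Round half up → RGB(58, 8, 40)


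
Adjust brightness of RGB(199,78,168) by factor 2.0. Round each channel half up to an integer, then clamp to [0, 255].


Multiply each channel by 2.0, round half up, clamp to [0, 255]
R: 199×2.0 = 398 → clamp → 255
G: 78×2.0 = 156
B: 168×2.0 = 336 → clamp → 255
= RGB(255, 156, 255)


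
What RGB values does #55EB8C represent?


55 → 85 (R)
EB → 235 (G)
8C → 140 (B)
= RGB(85, 235, 140)


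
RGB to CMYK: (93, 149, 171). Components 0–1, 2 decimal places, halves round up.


R'=93/255≈0.3647, G'=149/255≈0.5843, B'=171/255≈0.6706
K = 1 - max(R',G',B') = 1 - 171/255 = 84/255 = 0.32941… → 0.33
(1-R'-K)/(1-K) simplifies to (max-R)/max with max = 171:
C = (171-93)/171 = 78/171 = 0.45614… → 0.46
M = (171-149)/171 = 22/171 = 0.12865… → 0.13
Y = (171-171)/171 = 0/171 = 0 → 0.00
= CMYK(0.46, 0.13, 0.00, 0.33)


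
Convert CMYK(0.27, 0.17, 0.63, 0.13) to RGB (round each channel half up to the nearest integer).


R = 255 × (1-C) × (1-K) = 255 × 0.73 × 0.87 = 161.9505 → 162
G = 255 × (1-M) × (1-K) = 255 × 0.83 × 0.87 = 184.1355 → 184
B = 255 × (1-Y) × (1-K) = 255 × 0.37 × 0.87 = 82.0845 → 82
= RGB(162, 184, 82)


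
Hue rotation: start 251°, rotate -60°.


New hue = (H + rotation) mod 360
New hue = (251 -60) mod 360
= 191 mod 360
= 191°


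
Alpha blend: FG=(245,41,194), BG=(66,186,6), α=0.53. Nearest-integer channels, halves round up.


C = α×F + (1-α)×B, with 1-α = 0.47
R: 0.53×245 + 0.47×66 = 129.85 + 31.02 = 160.87 → 161
G: 0.53×41 + 0.47×186 = 21.73 + 87.42 = 109.15 → 109
B: 0.53×194 + 0.47×6 = 102.82 + 2.82 = 105.64 → 106
= RGB(161, 109, 106)


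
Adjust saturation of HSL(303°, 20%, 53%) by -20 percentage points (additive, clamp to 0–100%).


Original S = 20%
Adjustment = -20 percentage points
New S = 20 + (-20) = 0
Clamp to [0, 100] → 0
= HSL(303°, 0%, 53%)


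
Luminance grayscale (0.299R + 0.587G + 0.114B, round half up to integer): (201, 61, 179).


Gray = 0.299×R + 0.587×G + 0.114×B
Gray = 0.299×201 + 0.587×61 + 0.114×179
Gray = 60.099 + 35.807 + 20.406
Gray = 116.312 → round half up → 116
Gray = 116


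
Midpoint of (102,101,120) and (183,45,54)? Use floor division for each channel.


Midpoint: each channel = ⌊(C₁+C₂)/2⌋
R: ⌊(102+183)/2⌋ = 142
G: ⌊(101+45)/2⌋ = 73
B: ⌊(120+54)/2⌋ = 87
= RGB(142, 73, 87)


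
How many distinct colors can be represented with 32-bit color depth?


Colors = 2^bits = 2^32
= 4,294,967,296 colors


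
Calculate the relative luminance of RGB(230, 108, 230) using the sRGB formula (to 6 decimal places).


Linearize each channel (sRGB transfer function): c = v/255; c_lin = c/12.92 if c ≤ 0.04045, else ((c+0.055)/1.055)^2.4
  R: 230/255 ≈ 0.901961 > 0.04045 → ((0.901961+0.055)/1.055)^2.4 ≈ 0.791298
  G: 108/255 ≈ 0.423529 > 0.04045 → ((0.423529+0.055)/1.055)^2.4 ≈ 0.149960
  B: 230/255 ≈ 0.901961 > 0.04045 → ((0.901961+0.055)/1.055)^2.4 ≈ 0.791298
R_lin = 0.791298, G_lin = 0.149960, B_lin = 0.791298
L = 0.2126×R + 0.7152×G + 0.0722×B
L = 0.2126×0.791298 + 0.7152×0.149960 + 0.0722×0.791298
L ≈ 0.332613


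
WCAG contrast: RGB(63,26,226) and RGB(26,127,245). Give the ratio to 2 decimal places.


Linearize each sRGB channel c=v/255: c/12.92 if c ≤ 0.04045 else ((c+0.055)/1.055)^2.4
L = 0.2126×R_lin + 0.7152×G_lin + 0.0722×B_lin
Color 1 (63,26,226):
  R=63: 63/255≈0.2471 > 0.04045 → ((0.2471+0.055)/1.055)^2.4 ≈ 0.04971
  G=26: 26/255≈0.1020 > 0.04045 → ((0.1020+0.055)/1.055)^2.4 ≈ 0.01033
  B=226: 226/255≈0.8863 > 0.04045 → ((0.8863+0.055)/1.055)^2.4 ≈ 0.76052
  L1 = 0.2126×0.04971 + 0.7152×0.01033 + 0.0722×0.76052 ≈ 0.07287
Color 2 (26,127,245):
  R=26: 26/255≈0.1020 > 0.04045 → ((0.1020+0.055)/1.055)^2.4 ≈ 0.01033
  G=127: 127/255≈0.4980 > 0.04045 → ((0.4980+0.055)/1.055)^2.4 ≈ 0.21223
  B=245: 245/255≈0.9608 > 0.04045 → ((0.9608+0.055)/1.055)^2.4 ≈ 0.91310
  L2 = 0.2126×0.01033 + 0.7152×0.21223 + 0.0722×0.91310 ≈ 0.21991
Lighter = 0.21991, Darker = 0.07287
Ratio = (L_lighter + 0.05) / (L_darker + 0.05)
Ratio = (0.21991 + 0.05) / (0.07287 + 0.05) = 0.26991 / 0.12287 ≈ 2.1968
Ratio ≈ 2.20:1


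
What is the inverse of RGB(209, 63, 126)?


Invert: (255-R, 255-G, 255-B)
R: 255-209 = 46
G: 255-63 = 192
B: 255-126 = 129
= RGB(46, 192, 129)


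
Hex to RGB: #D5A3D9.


D5 → 213 (R)
A3 → 163 (G)
D9 → 217 (B)
= RGB(213, 163, 217)


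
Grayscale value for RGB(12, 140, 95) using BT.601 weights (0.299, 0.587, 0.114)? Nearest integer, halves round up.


Gray = 0.299×R + 0.587×G + 0.114×B
Gray = 0.299×12 + 0.587×140 + 0.114×95
Gray = 3.588 + 82.180 + 10.830
Gray = 96.598 → round half up → 97
Gray = 97


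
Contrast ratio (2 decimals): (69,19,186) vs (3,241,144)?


Linearize each sRGB channel c=v/255: c/12.92 if c ≤ 0.04045 else ((c+0.055)/1.055)^2.4
L = 0.2126×R_lin + 0.7152×G_lin + 0.0722×B_lin
Color 1 (69,19,186):
  R=69: 69/255≈0.2706 > 0.04045 → ((0.2706+0.055)/1.055)^2.4 ≈ 0.05951
  G=19: 19/255≈0.0745 > 0.04045 → ((0.0745+0.055)/1.055)^2.4 ≈ 0.00651
  B=186: 186/255≈0.7294 > 0.04045 → ((0.7294+0.055)/1.055)^2.4 ≈ 0.49102
  L1 = 0.2126×0.05951 + 0.7152×0.00651 + 0.0722×0.49102 ≈ 0.05276
Color 2 (3,241,144):
  R=3: 3/255≈0.0118 ≤ 0.04045 → 0.0118/12.92 ≈ 0.00091
  G=241: 241/255≈0.9451 > 0.04045 → ((0.9451+0.055)/1.055)^2.4 ≈ 0.87962
  B=144: 144/255≈0.5647 > 0.04045 → ((0.5647+0.055)/1.055)^2.4 ≈ 0.27889
  L2 = 0.2126×0.00091 + 0.7152×0.87962 + 0.0722×0.27889 ≈ 0.64944
Lighter = 0.64944, Darker = 0.05276
Ratio = (L_lighter + 0.05) / (L_darker + 0.05)
Ratio = (0.64944 + 0.05) / (0.05276 + 0.05) = 0.69944 / 0.10276 ≈ 6.8064
Ratio ≈ 6.81:1


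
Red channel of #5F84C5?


Color: #5F84C5
R = 5F = 95
G = 84 = 132
B = C5 = 197
Red = 95


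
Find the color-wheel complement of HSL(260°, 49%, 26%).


Complement = opposite side of color wheel = hue + 180°
H' = (260 + 180) mod 360 = 80°
S and L unchanged.
= HSL(80°, 49%, 26%)


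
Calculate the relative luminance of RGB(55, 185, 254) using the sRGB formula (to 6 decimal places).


Linearize each channel (sRGB transfer function): c = v/255; c_lin = c/12.92 if c ≤ 0.04045, else ((c+0.055)/1.055)^2.4
  R: 55/255 ≈ 0.215686 > 0.04045 → ((0.215686+0.055)/1.055)^2.4 ≈ 0.038204
  G: 185/255 ≈ 0.725490 > 0.04045 → ((0.725490+0.055)/1.055)^2.4 ≈ 0.485150
  B: 254/255 ≈ 0.996078 > 0.04045 → ((0.996078+0.055)/1.055)^2.4 ≈ 0.991102
R_lin = 0.038204, G_lin = 0.485150, B_lin = 0.991102
L = 0.2126×R + 0.7152×G + 0.0722×B
L = 0.2126×0.038204 + 0.7152×0.485150 + 0.0722×0.991102
L ≈ 0.426659


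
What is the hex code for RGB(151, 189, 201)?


R = 151 → 97 (hex)
G = 189 → BD (hex)
B = 201 → C9 (hex)
Hex = #97BDC9


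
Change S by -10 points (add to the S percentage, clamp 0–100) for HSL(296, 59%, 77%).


Original S = 59%
Adjustment = -10 percentage points
New S = 59 + (-10) = 49
Clamp to [0, 100] → 49
= HSL(296°, 49%, 77%)


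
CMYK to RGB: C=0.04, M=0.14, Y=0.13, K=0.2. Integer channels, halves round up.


R = 255 × (1-C) × (1-K) = 255 × 0.96 × 0.80 = 195.84 → 196
G = 255 × (1-M) × (1-K) = 255 × 0.86 × 0.80 = 175.44 → 175
B = 255 × (1-Y) × (1-K) = 255 × 0.87 × 0.80 = 177.48 → 177
= RGB(196, 175, 177)


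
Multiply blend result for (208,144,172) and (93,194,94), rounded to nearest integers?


Multiply: C = A×B/255, rounded to nearest integer
R: 208×93/255 = 19344/255 ≈ 75.859 → 76
G: 144×194/255 = 27936/255 ≈ 109.553 → 110
B: 172×94/255 = 16168/255 ≈ 63.404 → 63
= RGB(76, 110, 63)


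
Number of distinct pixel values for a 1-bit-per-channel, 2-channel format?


Total bits = 1 bits/channel × 2 channels = 2 bits
Distinct pixel values = 2^2
= 4 pixel values


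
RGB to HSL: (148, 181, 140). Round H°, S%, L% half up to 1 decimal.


Normalize: R'=148/255≈0.5804, G'=181/255≈0.7098, B'=140/255≈0.5490
Max=181/255, Min=140/255, Δ=Max-Min=41/255
L = (Max+Min)/2 = (181+140)/510 = 321/510 = 0.62941… → L = 62.9%
L > 0.5 → S = Δ/(2-Max-Min) = 41/(510-181-140) = 41/189 = 0.21693… → S = 21.7%
(the 1/255 factors cancel in S and H, so raw channel differences can be used)
Max is G' → H = 60 × ((B-R)/Δ + 2) = 60 × ((140-148)/41 + 2)
  -8/41 + 2 = -0.1951… + 2 = 1.8048…
  H = 60 × 1.8048… = 108.292…° → H = 108.3°
= HSL(108.3°, 21.7%, 62.9%)


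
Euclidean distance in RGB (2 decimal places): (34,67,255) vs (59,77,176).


d = √[(R₁-R₂)² + (G₁-G₂)² + (B₁-B₂)²]
d = √[(34-59)² + (67-77)² + (255-176)²]
d = √[625 + 100 + 6241]
d = √6966
d ≈ 83.46


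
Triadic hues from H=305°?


Triadic: equally spaced at 120° intervals
H1 = 305°
H2 = (305 + 120) mod 360 = 65°
H3 = (305 + 240) mod 360 = 185°
Triadic = 305°, 65°, 185°


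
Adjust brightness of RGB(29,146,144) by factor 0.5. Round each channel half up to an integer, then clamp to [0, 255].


Multiply each channel by 0.5, round half up, clamp to [0, 255]
R: 29×0.5 = 14.5 → round → 15
G: 146×0.5 = 73
B: 144×0.5 = 72
= RGB(15, 73, 72)


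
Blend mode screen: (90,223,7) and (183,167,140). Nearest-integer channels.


Screen: C = 255 - (255-A)×(255-B)/255, rounded to nearest integer
R: 255 - (255-90)×(255-183)/255 = 255 - 11880/255 ≈ 255 - 46.588 = 208.412 → 208
G: 255 - (255-223)×(255-167)/255 = 255 - 2816/255 ≈ 255 - 11.043 = 243.957 → 244
B: 255 - (255-7)×(255-140)/255 = 255 - 28520/255 ≈ 255 - 111.843 = 143.157 → 143
= RGB(208, 244, 143)


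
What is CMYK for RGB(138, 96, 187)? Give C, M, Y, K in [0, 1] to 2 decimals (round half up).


R'=138/255≈0.5412, G'=96/255≈0.3765, B'=187/255≈0.7333
K = 1 - max(R',G',B') = 1 - 187/255 = 68/255 = 0.26666… → 0.27
(1-R'-K)/(1-K) simplifies to (max-R)/max with max = 187:
C = (187-138)/187 = 49/187 = 0.26203… → 0.26
M = (187-96)/187 = 91/187 = 0.48663… → 0.49
Y = (187-187)/187 = 0/187 = 0 → 0.00
= CMYK(0.26, 0.49, 0.00, 0.27)


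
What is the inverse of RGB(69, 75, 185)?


Invert: (255-R, 255-G, 255-B)
R: 255-69 = 186
G: 255-75 = 180
B: 255-185 = 70
= RGB(186, 180, 70)


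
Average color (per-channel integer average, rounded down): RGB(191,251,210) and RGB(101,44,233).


Midpoint: each channel = ⌊(C₁+C₂)/2⌋
R: ⌊(191+101)/2⌋ = 146
G: ⌊(251+44)/2⌋ = 147
B: ⌊(210+233)/2⌋ = 221
= RGB(146, 147, 221)


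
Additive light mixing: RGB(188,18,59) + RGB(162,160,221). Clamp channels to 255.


Additive: each channel = min(255, C₁+C₂)
R: 188+162 = 350 → 255
G: 18+160 = 178 → 178
B: 59+221 = 280 → 255
= RGB(255, 178, 255)


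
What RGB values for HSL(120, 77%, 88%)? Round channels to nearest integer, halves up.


H=120°, S=0.77, L=0.88
C = (1-|2L-1|)×S = (1-|0.76|)×0.77 = 0.1848
H' = H/60 = 120/60 ≈ 2.0000; X = C×(1-|H' mod 2 - 1|) = 0.0
m = L - C/2 = 0.88 - 0.0924 = 0.7876
Sector ⌊H'⌋ = 2 → (R',G',B') = (0.0, 0.1848, 0.0)
RGB = ((R'+m)×255, (G'+m)×255, (B'+m)×255) = (200.838, 247.962, 200.838)
Round half up → RGB(201, 248, 201)


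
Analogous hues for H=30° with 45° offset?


Base hue: 30°
Left analog: (30 - 45) mod 360 = 345°
Right analog: (30 + 45) mod 360 = 75°
Analogous hues = 345° and 75°


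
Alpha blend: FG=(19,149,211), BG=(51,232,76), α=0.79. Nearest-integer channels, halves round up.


C = α×F + (1-α)×B, with 1-α = 0.21
R: 0.79×19 + 0.21×51 = 15.01 + 10.71 = 25.72 → 26
G: 0.79×149 + 0.21×232 = 117.71 + 48.72 = 166.43 → 166
B: 0.79×211 + 0.21×76 = 166.69 + 15.96 = 182.65 → 183
= RGB(26, 166, 183)


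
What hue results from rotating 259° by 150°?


New hue = (H + rotation) mod 360
New hue = (259 + 150) mod 360
= 409 mod 360
= 49°


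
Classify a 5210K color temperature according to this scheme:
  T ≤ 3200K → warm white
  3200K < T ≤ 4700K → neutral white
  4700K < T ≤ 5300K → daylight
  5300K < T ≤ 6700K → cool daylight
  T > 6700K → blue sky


Temperature: 5210K
4700K < 5210K ≤ 5300K → daylight
Classification: daylight


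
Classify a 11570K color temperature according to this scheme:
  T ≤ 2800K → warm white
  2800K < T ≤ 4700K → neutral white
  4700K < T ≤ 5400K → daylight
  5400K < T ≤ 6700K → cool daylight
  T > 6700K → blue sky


Temperature: 11570K
11570K > 6700K → blue sky
Classification: blue sky


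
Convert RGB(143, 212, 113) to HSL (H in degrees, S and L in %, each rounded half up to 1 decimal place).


Normalize: R'=143/255≈0.5608, G'=212/255≈0.8314, B'=113/255≈0.4431
Max=212/255, Min=113/255, Δ=Max-Min=99/255
L = (Max+Min)/2 = (212+113)/510 = 325/510 = 0.63725… → L = 63.7%
L > 0.5 → S = Δ/(2-Max-Min) = 99/(510-212-113) = 99/185 = 0.53513… → S = 53.5%
(the 1/255 factors cancel in S and H, so raw channel differences can be used)
Max is G' → H = 60 × ((B-R)/Δ + 2) = 60 × ((113-143)/99 + 2)
  -30/99 + 2 = -0.3030… + 2 = 1.6969…
  H = 60 × 1.6969… = 101.818…° → H = 101.8°
= HSL(101.8°, 53.5%, 63.7%)


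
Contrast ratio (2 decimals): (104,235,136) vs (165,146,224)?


Linearize each sRGB channel c=v/255: c/12.92 if c ≤ 0.04045 else ((c+0.055)/1.055)^2.4
L = 0.2126×R_lin + 0.7152×G_lin + 0.0722×B_lin
Color 1 (104,235,136):
  R=104: 104/255≈0.4078 > 0.04045 → ((0.4078+0.055)/1.055)^2.4 ≈ 0.13843
  G=235: 235/255≈0.9216 > 0.04045 → ((0.9216+0.055)/1.055)^2.4 ≈ 0.83077
  B=136: 136/255≈0.5333 > 0.04045 → ((0.5333+0.055)/1.055)^2.4 ≈ 0.24620
  L1 = 0.2126×0.13843 + 0.7152×0.83077 + 0.0722×0.24620 ≈ 0.64137
Color 2 (165,146,224):
  R=165: 165/255≈0.6471 > 0.04045 → ((0.6471+0.055)/1.055)^2.4 ≈ 0.37626
  G=146: 146/255≈0.5725 > 0.04045 → ((0.5725+0.055)/1.055)^2.4 ≈ 0.28744
  B=224: 224/255≈0.8784 > 0.04045 → ((0.8784+0.055)/1.055)^2.4 ≈ 0.74540
  L2 = 0.2126×0.37626 + 0.7152×0.28744 + 0.0722×0.74540 ≈ 0.33939
Lighter = 0.64137, Darker = 0.33939
Ratio = (L_lighter + 0.05) / (L_darker + 0.05)
Ratio = (0.64137 + 0.05) / (0.33939 + 0.05) = 0.69137 / 0.38939 ≈ 1.7755
Ratio ≈ 1.78:1


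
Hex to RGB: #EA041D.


EA → 234 (R)
04 → 4 (G)
1D → 29 (B)
= RGB(234, 4, 29)


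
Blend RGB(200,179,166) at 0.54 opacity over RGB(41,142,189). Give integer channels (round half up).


C = α×F + (1-α)×B, with 1-α = 0.46
R: 0.54×200 + 0.46×41 = 108.00 + 18.86 = 126.86 → 127
G: 0.54×179 + 0.46×142 = 96.66 + 65.32 = 161.98 → 162
B: 0.54×166 + 0.46×189 = 89.64 + 86.94 = 176.58 → 177
= RGB(127, 162, 177)


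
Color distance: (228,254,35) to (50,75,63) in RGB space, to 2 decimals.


d = √[(R₁-R₂)² + (G₁-G₂)² + (B₁-B₂)²]
d = √[(228-50)² + (254-75)² + (35-63)²]
d = √[31684 + 32041 + 784]
d = √64509
d ≈ 253.99


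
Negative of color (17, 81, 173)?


Invert: (255-R, 255-G, 255-B)
R: 255-17 = 238
G: 255-81 = 174
B: 255-173 = 82
= RGB(238, 174, 82)


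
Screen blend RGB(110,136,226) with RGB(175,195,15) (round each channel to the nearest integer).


Screen: C = 255 - (255-A)×(255-B)/255, rounded to nearest integer
R: 255 - (255-110)×(255-175)/255 = 255 - 11600/255 ≈ 255 - 45.490 = 209.510 → 210
G: 255 - (255-136)×(255-195)/255 = 255 - 7140/255 ≈ 255 - 28.000 = 227.000 → 227
B: 255 - (255-226)×(255-15)/255 = 255 - 6960/255 ≈ 255 - 27.294 = 227.706 → 228
= RGB(210, 227, 228)


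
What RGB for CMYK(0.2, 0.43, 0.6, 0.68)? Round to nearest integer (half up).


R = 255 × (1-C) × (1-K) = 255 × 0.80 × 0.32 = 65.28 → 65
G = 255 × (1-M) × (1-K) = 255 × 0.57 × 0.32 = 46.512 → 47
B = 255 × (1-Y) × (1-K) = 255 × 0.40 × 0.32 = 32.64 → 33
= RGB(65, 47, 33)


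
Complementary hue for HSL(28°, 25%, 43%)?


Complement = opposite side of color wheel = hue + 180°
H' = (28 + 180) mod 360 = 208°
S and L unchanged.
= HSL(208°, 25%, 43%)


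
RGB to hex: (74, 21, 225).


R = 74 → 4A (hex)
G = 21 → 15 (hex)
B = 225 → E1 (hex)
Hex = #4A15E1


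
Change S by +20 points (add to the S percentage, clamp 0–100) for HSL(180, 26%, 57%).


Original S = 26%
Adjustment = +20 percentage points
New S = 26 + (20) = 46
Clamp to [0, 100] → 46
= HSL(180°, 46%, 57%)


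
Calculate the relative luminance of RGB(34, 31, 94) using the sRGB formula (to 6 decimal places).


Linearize each channel (sRGB transfer function): c = v/255; c_lin = c/12.92 if c ≤ 0.04045, else ((c+0.055)/1.055)^2.4
  R: 34/255 ≈ 0.133333 > 0.04045 → ((0.133333+0.055)/1.055)^2.4 ≈ 0.015996
  G: 31/255 ≈ 0.121569 > 0.04045 → ((0.121569+0.055)/1.055)^2.4 ≈ 0.013702
  B: 94/255 ≈ 0.368627 > 0.04045 → ((0.368627+0.055)/1.055)^2.4 ≈ 0.111932
R_lin = 0.015996, G_lin = 0.013702, B_lin = 0.111932
L = 0.2126×R + 0.7152×G + 0.0722×B
L = 0.2126×0.015996 + 0.7152×0.013702 + 0.0722×0.111932
L ≈ 0.021282


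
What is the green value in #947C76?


Color: #947C76
R = 94 = 148
G = 7C = 124
B = 76 = 118
Green = 124


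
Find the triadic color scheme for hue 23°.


Triadic: equally spaced at 120° intervals
H1 = 23°
H2 = (23 + 120) mod 360 = 143°
H3 = (23 + 240) mod 360 = 263°
Triadic = 23°, 143°, 263°


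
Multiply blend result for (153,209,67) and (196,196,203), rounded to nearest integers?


Multiply: C = A×B/255, rounded to nearest integer
R: 153×196/255 = 29988/255 ≈ 117.600 → 118
G: 209×196/255 = 40964/255 ≈ 160.643 → 161
B: 67×203/255 = 13601/255 ≈ 53.337 → 53
= RGB(118, 161, 53)


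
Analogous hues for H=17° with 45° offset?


Base hue: 17°
Left analog: (17 - 45) mod 360 = 332°
Right analog: (17 + 45) mod 360 = 62°
Analogous hues = 332° and 62°


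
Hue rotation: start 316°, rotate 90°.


New hue = (H + rotation) mod 360
New hue = (316 + 90) mod 360
= 406 mod 360
= 46°


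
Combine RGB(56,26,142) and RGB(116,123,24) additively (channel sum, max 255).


Additive: each channel = min(255, C₁+C₂)
R: 56+116 = 172 → 172
G: 26+123 = 149 → 149
B: 142+24 = 166 → 166
= RGB(172, 149, 166)


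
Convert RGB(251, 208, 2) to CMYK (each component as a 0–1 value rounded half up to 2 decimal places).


R'=251/255≈0.9843, G'=208/255≈0.8157, B'=2/255≈0.0078
K = 1 - max(R',G',B') = 1 - 251/255 = 4/255 = 0.01568… → 0.02
(1-R'-K)/(1-K) simplifies to (max-R)/max with max = 251:
C = (251-251)/251 = 0/251 = 0 → 0.00
M = (251-208)/251 = 43/251 = 0.17131… → 0.17
Y = (251-2)/251 = 249/251 = 0.99203… → 0.99
= CMYK(0.00, 0.17, 0.99, 0.02)


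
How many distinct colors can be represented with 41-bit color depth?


Colors = 2^bits = 2^41
= 2,199,023,255,552 colors


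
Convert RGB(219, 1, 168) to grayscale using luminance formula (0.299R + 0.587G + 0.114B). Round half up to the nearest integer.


Gray = 0.299×R + 0.587×G + 0.114×B
Gray = 0.299×219 + 0.587×1 + 0.114×168
Gray = 65.481 + 0.587 + 19.152
Gray = 85.220 → round half up → 85
Gray = 85


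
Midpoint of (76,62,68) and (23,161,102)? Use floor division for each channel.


Midpoint: each channel = ⌊(C₁+C₂)/2⌋
R: ⌊(76+23)/2⌋ = 49
G: ⌊(62+161)/2⌋ = 111
B: ⌊(68+102)/2⌋ = 85
= RGB(49, 111, 85)


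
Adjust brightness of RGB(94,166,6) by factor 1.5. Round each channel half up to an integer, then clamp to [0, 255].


Multiply each channel by 1.5, round half up, clamp to [0, 255]
R: 94×1.5 = 141
G: 166×1.5 = 249
B: 6×1.5 = 9
= RGB(141, 249, 9)


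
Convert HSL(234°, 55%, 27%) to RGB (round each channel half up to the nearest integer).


H=234°, S=0.55, L=0.27
C = (1-|2L-1|)×S = (1-|-0.46|)×0.55 = 0.297
H' = H/60 = 234/60 ≈ 3.9000; X = C×(1-|H' mod 2 - 1|) = 0.0297
m = L - C/2 = 0.27 - 0.1485 = 0.1215
Sector ⌊H'⌋ = 3 → (R',G',B') = (0.0, 0.0297, 0.297)
RGB = ((R'+m)×255, (G'+m)×255, (B'+m)×255) = (30.9825, 38.556, 106.7175)
Round half up → RGB(31, 39, 107)


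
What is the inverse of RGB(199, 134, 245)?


Invert: (255-R, 255-G, 255-B)
R: 255-199 = 56
G: 255-134 = 121
B: 255-245 = 10
= RGB(56, 121, 10)


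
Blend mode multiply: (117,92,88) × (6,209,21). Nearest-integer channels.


Multiply: C = A×B/255, rounded to nearest integer
R: 117×6/255 = 702/255 ≈ 2.753 → 3
G: 92×209/255 = 19228/255 ≈ 75.404 → 75
B: 88×21/255 = 1848/255 ≈ 7.247 → 7
= RGB(3, 75, 7)


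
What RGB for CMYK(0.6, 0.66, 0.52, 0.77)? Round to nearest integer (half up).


R = 255 × (1-C) × (1-K) = 255 × 0.40 × 0.23 = 23.46 → 23
G = 255 × (1-M) × (1-K) = 255 × 0.34 × 0.23 = 19.941 → 20
B = 255 × (1-Y) × (1-K) = 255 × 0.48 × 0.23 = 28.152 → 28
= RGB(23, 20, 28)


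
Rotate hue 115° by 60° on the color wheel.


New hue = (H + rotation) mod 360
New hue = (115 + 60) mod 360
= 175 mod 360
= 175°


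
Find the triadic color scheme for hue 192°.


Triadic: equally spaced at 120° intervals
H1 = 192°
H2 = (192 + 120) mod 360 = 312°
H3 = (192 + 240) mod 360 = 72°
Triadic = 192°, 312°, 72°


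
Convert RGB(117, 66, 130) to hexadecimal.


R = 117 → 75 (hex)
G = 66 → 42 (hex)
B = 130 → 82 (hex)
Hex = #754282


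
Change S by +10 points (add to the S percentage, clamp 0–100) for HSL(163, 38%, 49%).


Original S = 38%
Adjustment = +10 percentage points
New S = 38 + (10) = 48
Clamp to [0, 100] → 48
= HSL(163°, 48%, 49%)


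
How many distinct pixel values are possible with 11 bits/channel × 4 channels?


Total bits = 11 bits/channel × 4 channels = 44 bits
Distinct pixel values = 2^44
= 17,592,186,044,416 pixel values


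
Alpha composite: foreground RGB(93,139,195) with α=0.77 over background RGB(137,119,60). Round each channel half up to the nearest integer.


C = α×F + (1-α)×B, with 1-α = 0.23
R: 0.77×93 + 0.23×137 = 71.61 + 31.51 = 103.12 → 103
G: 0.77×139 + 0.23×119 = 107.03 + 27.37 = 134.40 → 134
B: 0.77×195 + 0.23×60 = 150.15 + 13.80 = 163.95 → 164
= RGB(103, 134, 164)


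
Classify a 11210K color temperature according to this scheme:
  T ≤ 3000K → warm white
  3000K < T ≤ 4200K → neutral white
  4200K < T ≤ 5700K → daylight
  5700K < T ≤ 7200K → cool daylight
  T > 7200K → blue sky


Temperature: 11210K
11210K > 7200K → blue sky
Classification: blue sky


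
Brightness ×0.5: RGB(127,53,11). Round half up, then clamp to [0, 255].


Multiply each channel by 0.5, round half up, clamp to [0, 255]
R: 127×0.5 = 63.5 → round → 64
G: 53×0.5 = 26.5 → round → 27
B: 11×0.5 = 5.5 → round → 6
= RGB(64, 27, 6)


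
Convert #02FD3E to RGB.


02 → 2 (R)
FD → 253 (G)
3E → 62 (B)
= RGB(2, 253, 62)


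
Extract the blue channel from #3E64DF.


Color: #3E64DF
R = 3E = 62
G = 64 = 100
B = DF = 223
Blue = 223


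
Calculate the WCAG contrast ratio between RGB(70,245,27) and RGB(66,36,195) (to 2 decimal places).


Linearize each sRGB channel c=v/255: c/12.92 if c ≤ 0.04045 else ((c+0.055)/1.055)^2.4
L = 0.2126×R_lin + 0.7152×G_lin + 0.0722×B_lin
Color 1 (70,245,27):
  R=70: 70/255≈0.2745 > 0.04045 → ((0.2745+0.055)/1.055)^2.4 ≈ 0.06125
  G=245: 245/255≈0.9608 > 0.04045 → ((0.9608+0.055)/1.055)^2.4 ≈ 0.91310
  B=27: 27/255≈0.1059 > 0.04045 → ((0.1059+0.055)/1.055)^2.4 ≈ 0.01096
  L1 = 0.2126×0.06125 + 0.7152×0.91310 + 0.0722×0.01096 ≈ 0.66686
Color 2 (66,36,195):
  R=66: 66/255≈0.2588 > 0.04045 → ((0.2588+0.055)/1.055)^2.4 ≈ 0.05448
  G=36: 36/255≈0.1412 > 0.04045 → ((0.1412+0.055)/1.055)^2.4 ≈ 0.01764
  B=195: 195/255≈0.7647 > 0.04045 → ((0.7647+0.055)/1.055)^2.4 ≈ 0.54572
  L2 = 0.2126×0.05448 + 0.7152×0.01764 + 0.0722×0.54572 ≈ 0.06360
Lighter = 0.66686, Darker = 0.06360
Ratio = (L_lighter + 0.05) / (L_darker + 0.05)
Ratio = (0.66686 + 0.05) / (0.06360 + 0.05) = 0.71686 / 0.11360 ≈ 6.3103
Ratio ≈ 6.31:1
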